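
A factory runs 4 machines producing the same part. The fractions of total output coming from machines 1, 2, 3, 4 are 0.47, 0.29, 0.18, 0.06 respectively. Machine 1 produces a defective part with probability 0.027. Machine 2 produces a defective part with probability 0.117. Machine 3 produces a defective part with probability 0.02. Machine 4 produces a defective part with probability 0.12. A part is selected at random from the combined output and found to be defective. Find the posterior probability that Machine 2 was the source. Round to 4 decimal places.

Tabulate prior·likelihood by source: [1] prior 0.47, lik 0.027, product 0.01269; [2] prior 0.29, lik 0.117, product 0.03393; [3] prior 0.18, lik 0.02, product 0.003600; [4] prior 0.06, lik 0.12, product 0.007200.
Normalizing constant = 0.057420; the posterior for Machine 2 is its product over the sum, 0.03393/0.057420 = 0.5909.

Posterior probability ≈ 0.5909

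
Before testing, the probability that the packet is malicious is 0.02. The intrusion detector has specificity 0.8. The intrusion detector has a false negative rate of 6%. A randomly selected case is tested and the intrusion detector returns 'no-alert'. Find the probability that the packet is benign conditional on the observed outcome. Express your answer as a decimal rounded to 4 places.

Let H be the event that the packet is malicious. P(H) = 0.02, so P(¬H) = 0.98. With E the 'no-alert' result, P(E|H) = 0.06 and P(E|¬H) = 0.8.
P(E) = 0.06·0.02 + 0.8·0.98 = 0.0012000 + 0.78400 = 0.78520.
By Bayes' theorem, P(H|E) = 0.0012000 / 0.78520 = 0.0015. Hence P(¬H|E) = 1 − 0.0015 = 0.9985.

P(¬H | E) ≈ 0.9985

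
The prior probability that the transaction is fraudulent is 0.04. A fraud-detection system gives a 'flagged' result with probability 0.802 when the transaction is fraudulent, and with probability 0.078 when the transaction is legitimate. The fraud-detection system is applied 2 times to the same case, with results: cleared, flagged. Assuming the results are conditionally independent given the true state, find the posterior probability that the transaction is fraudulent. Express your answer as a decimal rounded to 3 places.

Posterior P(H) ≈ 0.084

With H the event that the transaction is fraudulent, the joint likelihood of the observed sequence is P(data|H) = 0.198·0.802 = 0.15880 and P(data|¬H) = 0.922·0.078 = 0.071916.
Bayes: P(H|data) = 0.04·0.15880 / (0.04·0.15880 + 0.96·0.071916) = 0.0063518/0.075391 = 0.0843.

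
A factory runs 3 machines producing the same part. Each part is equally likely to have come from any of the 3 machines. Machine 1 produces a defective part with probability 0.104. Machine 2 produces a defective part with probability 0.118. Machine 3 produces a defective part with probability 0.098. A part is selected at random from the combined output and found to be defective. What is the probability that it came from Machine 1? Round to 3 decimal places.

Posterior probability ≈ 0.325

Tabulate prior·likelihood by source: [1] prior 0.333333, lik 0.104, product 0.03467; [2] prior 0.333333, lik 0.118, product 0.03933; [3] prior 0.333333, lik 0.098, product 0.03267.
Normalizing constant = 0.10667; the posterior for Machine 1 is its product over the sum, 0.03467/0.10667 = 0.325.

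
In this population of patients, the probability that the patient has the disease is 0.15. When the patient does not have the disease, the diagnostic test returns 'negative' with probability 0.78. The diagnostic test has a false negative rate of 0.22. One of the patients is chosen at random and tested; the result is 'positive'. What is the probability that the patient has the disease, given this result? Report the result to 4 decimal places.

P(H | E) ≈ 0.3849

Let H be the event that the patient has the disease. P(H) = 0.15, so P(¬H) = 0.85. With E the 'positive' result, P(E|H) = 0.78 and P(E|¬H) = 0.22.
P(E) = 0.78·0.15 + 0.22·0.85 = 0.11700 + 0.18700 = 0.30400.
By Bayes' theorem, P(H|E) = 0.11700 / 0.30400 = 0.3849.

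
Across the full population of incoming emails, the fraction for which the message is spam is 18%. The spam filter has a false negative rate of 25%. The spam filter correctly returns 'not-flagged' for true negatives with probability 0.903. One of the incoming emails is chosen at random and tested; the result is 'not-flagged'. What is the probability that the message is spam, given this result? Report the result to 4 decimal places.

Write H for 'the message is spam'. Prior odds H:¬H = 0.18/0.82 = 0.21951. For the 'not-flagged' outcome, the likelihood ratio is 0.25/0.903 = 0.27685.
Posterior odds = 0.21951 × 0.27685 = 0.060773, so P(H|E) = 0.060773/(1+0.060773) = 0.0573.

P(H | E) ≈ 0.0573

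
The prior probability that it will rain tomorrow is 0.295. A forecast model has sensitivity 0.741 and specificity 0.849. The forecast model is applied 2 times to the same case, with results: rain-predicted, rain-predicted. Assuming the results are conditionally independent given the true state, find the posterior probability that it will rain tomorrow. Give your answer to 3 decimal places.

Posterior P(H) ≈ 0.910

Let H be the event that it will rain tomorrow; start with P(H) = 0.295. P('rain-predicted'|H) = 0.741, P('rain-predicted'|¬H) = 0.151.
Update on result 1 ('rain-predicted'): P(H) ← 0.741·0.2950 / (0.741·0.2950 + 0.151·0.7050) = 0.21859/0.32505 = 0.6725.
Update on result 2 ('rain-predicted'): P(H) ← 0.741·0.6725 / (0.741·0.6725 + 0.151·0.3275) = 0.49832/0.54777 = 0.9097.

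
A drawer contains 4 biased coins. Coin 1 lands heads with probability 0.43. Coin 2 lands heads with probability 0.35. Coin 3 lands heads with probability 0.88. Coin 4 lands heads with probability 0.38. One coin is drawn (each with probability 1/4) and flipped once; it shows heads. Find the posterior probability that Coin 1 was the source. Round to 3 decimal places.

Posterior probability ≈ 0.211

Tabulate prior·likelihood by source: [1] prior 0.25, lik 0.43, product 0.1075; [2] prior 0.25, lik 0.35, product 0.08750; [3] prior 0.25, lik 0.88, product 0.2200; [4] prior 0.25, lik 0.38, product 0.09500.
Normalizing constant = 0.51000; the posterior for Coin 1 is its product over the sum, 0.1075/0.51000 = 0.211.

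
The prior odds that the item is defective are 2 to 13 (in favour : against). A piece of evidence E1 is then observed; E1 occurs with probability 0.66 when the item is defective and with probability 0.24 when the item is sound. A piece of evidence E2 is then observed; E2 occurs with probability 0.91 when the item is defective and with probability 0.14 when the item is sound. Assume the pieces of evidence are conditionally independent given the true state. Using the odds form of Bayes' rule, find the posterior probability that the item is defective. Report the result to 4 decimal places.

Posterior probability ≈ 0.7333

Prior odds = 2/13 = 0.15385. In log-odds, ln(0.15385) = -1.8718.
Add log likelihood ratios: ln(2.7500) + ln(6.5000) = 2.8834.
Posterior log-odds = 1.0116, so posterior odds = exp(1.0116) = 2.7500. Converting, P(H|E) = 2.7500/3.7500 = 0.7333.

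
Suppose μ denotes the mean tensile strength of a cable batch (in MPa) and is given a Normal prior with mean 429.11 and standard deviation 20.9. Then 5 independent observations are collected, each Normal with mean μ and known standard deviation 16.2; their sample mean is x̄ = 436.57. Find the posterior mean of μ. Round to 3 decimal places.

Prior precision 1/τ₀² = 1/20.9² = 0.00228932; data precision n/σ² = 5/16.2² = 0.0190520.
Posterior precision = 0.00228932 + 0.0190520 = 0.0213413.
Posterior mean = (0.00228932·429.11 + 0.0190520·436.57) / 0.0213413 = 435.770.

Posterior mean ≈ 435.770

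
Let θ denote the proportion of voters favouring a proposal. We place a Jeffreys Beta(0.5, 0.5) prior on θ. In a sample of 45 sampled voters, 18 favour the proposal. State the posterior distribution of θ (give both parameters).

Posterior: Beta(18.5, 27.5)

Observing 18 successes and 27 failures updates Beta(0.5, 0.5) by adding the success and failure counts to the two shape parameters: α = 0.5+18 = 18.5, β = 0.5+27 = 27.5.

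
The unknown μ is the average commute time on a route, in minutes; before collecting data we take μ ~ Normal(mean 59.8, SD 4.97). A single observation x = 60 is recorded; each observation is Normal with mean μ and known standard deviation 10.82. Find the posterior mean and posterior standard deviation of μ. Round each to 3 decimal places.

Posterior mean ≈ 59.835; posterior SD ≈ 4.516

With known σ, the Normal prior is conjugate. Weight on the data is w = (n/σ²)/(n/σ² + 1/τ₀²) = 0.00854172/(0.00854172+0.0404844) = 0.17423.
Posterior mean = w·x̄ + (1−w)·μ₀ = 0.17423·60 + 0.82577·59.8 = 59.835. Posterior variance = 1/(0.00854172+0.0404844) = 20.3973, so SD = 4.516.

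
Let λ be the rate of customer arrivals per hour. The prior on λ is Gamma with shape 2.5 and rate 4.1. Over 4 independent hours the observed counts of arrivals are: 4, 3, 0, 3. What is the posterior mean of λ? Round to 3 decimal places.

The Poisson likelihood adds the total count to the shape and the number of exposure periods to the rate. Here ∑xᵢ = 10 and n = 4, so shape 2.5→12.5 and rate 4.1→8.1.
Posterior mean = shape/rate = 12.5/8.1 = 1.543.

Posterior mean ≈ 1.543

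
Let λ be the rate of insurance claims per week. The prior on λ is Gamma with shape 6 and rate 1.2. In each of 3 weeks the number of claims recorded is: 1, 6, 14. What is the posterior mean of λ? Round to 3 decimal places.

Posterior mean ≈ 6.429

The Poisson likelihood adds the total count to the shape and the number of exposure periods to the rate. Here ∑xᵢ = 21 and n = 3, so shape 6→27 and rate 1.2→4.2.
Posterior mean = shape/rate = 27/4.2 = 6.429.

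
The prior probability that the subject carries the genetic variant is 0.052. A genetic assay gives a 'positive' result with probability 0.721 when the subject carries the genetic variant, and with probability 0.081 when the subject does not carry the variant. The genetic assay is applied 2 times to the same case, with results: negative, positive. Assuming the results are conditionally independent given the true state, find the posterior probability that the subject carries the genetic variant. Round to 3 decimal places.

Posterior P(H) ≈ 0.129

Let H be the event that the subject carries the genetic variant; start with P(H) = 0.052. P('positive'|H) = 0.721, P('positive'|¬H) = 0.081.
Update on result 1 ('negative'): P(H) ← 0.279·0.0520 / (0.279·0.0520 + 0.919·0.9480) = 0.014508/0.88572 = 0.0164.
Update on result 2 ('positive'): P(H) ← 0.721·0.0164 / (0.721·0.0164 + 0.081·0.9836) = 0.011810/0.091483 = 0.1291.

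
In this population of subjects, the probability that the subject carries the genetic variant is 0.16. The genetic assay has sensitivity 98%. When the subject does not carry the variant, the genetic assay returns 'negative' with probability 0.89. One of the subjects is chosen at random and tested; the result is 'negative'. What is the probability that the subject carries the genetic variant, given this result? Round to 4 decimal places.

P(H | E) ≈ 0.0043

Let H be the event that the subject carries the genetic variant. P(H) = 0.16, so P(¬H) = 0.84. With E the 'negative' result, P(E|H) = 0.02 and P(E|¬H) = 0.89.
P(E) = 0.02·0.16 + 0.89·0.84 = 0.0032000 + 0.74760 = 0.75080.
By Bayes' theorem, P(H|E) = 0.0032000 / 0.75080 = 0.0043.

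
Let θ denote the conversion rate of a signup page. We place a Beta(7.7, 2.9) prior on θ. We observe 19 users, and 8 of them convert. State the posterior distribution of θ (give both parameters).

Posterior: Beta(15.7, 13.9)

Observing 8 successes and 11 failures updates Beta(7.7, 2.9) by adding the success and failure counts to the two shape parameters: α = 7.7+8 = 15.7, β = 2.9+11 = 13.9.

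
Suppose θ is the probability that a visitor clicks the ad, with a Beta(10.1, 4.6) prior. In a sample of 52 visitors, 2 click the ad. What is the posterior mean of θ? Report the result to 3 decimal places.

Observing 2 successes and 50 failures updates Beta(10.1, 4.6) by adding the success and failure counts to the two shape parameters: α = 10.1+2 = 12.1, β = 4.6+50 = 54.6.
Posterior mean = α/(α+β) = 12.1/66.7 = 0.181.

Posterior mean ≈ 0.181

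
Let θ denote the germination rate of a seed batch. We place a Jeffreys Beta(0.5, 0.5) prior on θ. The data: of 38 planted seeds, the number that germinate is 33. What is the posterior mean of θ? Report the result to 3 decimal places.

Observing 33 successes and 5 failures updates Beta(0.5, 0.5) by adding the success and failure counts to the two shape parameters: α = 0.5+33 = 33.5, β = 0.5+5 = 5.5.
Posterior mean = α/(α+β) = 33.5/39 = 0.859.

Posterior mean ≈ 0.859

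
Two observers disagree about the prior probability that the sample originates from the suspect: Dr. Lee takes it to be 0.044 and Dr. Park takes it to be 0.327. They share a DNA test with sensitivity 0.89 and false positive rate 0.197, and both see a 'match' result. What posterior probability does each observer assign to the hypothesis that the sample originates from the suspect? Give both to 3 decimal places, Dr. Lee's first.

The likelihood ratio for a 'match' result is 0.89/0.197 = 4.5178.
Dr. Lee: prior odds 0.044/0.956 = 0.046025; posterior odds 0.20793; posterior probability 0.172.
Dr. Park: prior odds 0.327/0.673 = 0.48588; posterior odds 2.1951; posterior probability 0.687.

Dr. Lee: 0.172; Dr. Park: 0.687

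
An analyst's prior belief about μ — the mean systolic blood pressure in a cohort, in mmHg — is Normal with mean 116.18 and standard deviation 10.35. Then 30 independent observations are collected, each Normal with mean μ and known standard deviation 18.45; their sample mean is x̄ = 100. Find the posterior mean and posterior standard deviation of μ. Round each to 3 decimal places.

With known σ, the Normal prior is conjugate. Weight on the data is w = (n/σ²)/(n/σ² + 1/τ₀²) = 0.0881310/(0.0881310+0.00933511) = 0.90422.
Posterior mean = w·x̄ + (1−w)·μ₀ = 0.90422·100 + 0.095778·116.18 = 101.550. Posterior variance = 1/(0.0881310+0.00933511) = 10.2600, so SD = 3.203.

Posterior mean ≈ 101.550; posterior SD ≈ 3.203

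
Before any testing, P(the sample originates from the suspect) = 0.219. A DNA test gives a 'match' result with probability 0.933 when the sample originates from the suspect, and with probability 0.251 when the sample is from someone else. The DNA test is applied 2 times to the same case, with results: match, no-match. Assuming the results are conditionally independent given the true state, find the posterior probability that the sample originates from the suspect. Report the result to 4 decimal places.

Posterior P(H) ≈ 0.0853

With H the event that the sample originates from the suspect, the joint likelihood of the observed sequence is P(data|H) = 0.933·0.067 = 0.062511 and P(data|¬H) = 0.251·0.749 = 0.18800.
Bayes: P(H|data) = 0.219·0.062511 / (0.219·0.062511 + 0.781·0.18800) = 0.013690/0.16052 = 0.0853.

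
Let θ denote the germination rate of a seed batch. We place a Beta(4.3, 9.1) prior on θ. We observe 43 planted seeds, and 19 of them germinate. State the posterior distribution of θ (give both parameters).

The binomial likelihood is conjugate to the Beta prior: with 19 successes and 24 failures, the posterior is Beta(4.3+19, 9.1+24) = Beta(23.3, 33.1).

Posterior: Beta(23.3, 33.1)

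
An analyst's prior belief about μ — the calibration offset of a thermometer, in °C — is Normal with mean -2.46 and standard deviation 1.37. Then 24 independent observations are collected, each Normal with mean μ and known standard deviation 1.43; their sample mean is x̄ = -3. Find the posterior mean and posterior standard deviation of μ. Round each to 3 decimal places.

With known σ, the Normal prior is conjugate. Weight on the data is w = (n/σ²)/(n/σ² + 1/τ₀²) = 11.7365/(11.7365+0.532793) = 0.95658.
Posterior mean = w·x̄ + (1−w)·μ₀ = 0.95658·-3 + 0.043425·-2.46 = -2.977. Posterior variance = 1/(11.7365+0.532793) = 0.0815042, so SD = 0.285.

Posterior mean ≈ -2.977; posterior SD ≈ 0.285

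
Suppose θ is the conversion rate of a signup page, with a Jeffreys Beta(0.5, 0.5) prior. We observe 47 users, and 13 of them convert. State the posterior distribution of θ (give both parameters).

Posterior: Beta(13.5, 34.5)

The binomial likelihood is conjugate to the Beta prior: with 13 successes and 34 failures, the posterior is Beta(0.5+13, 0.5+34) = Beta(13.5, 34.5).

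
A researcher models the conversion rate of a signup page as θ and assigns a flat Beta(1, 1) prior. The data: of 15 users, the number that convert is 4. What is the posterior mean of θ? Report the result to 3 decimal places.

Posterior mean ≈ 0.294

Observing 4 successes and 11 failures updates Beta(1, 1) by adding the success and failure counts to the two shape parameters: α = 1+4 = 5, β = 1+11 = 12.
E[θ | data] = 5/(5+12) = 0.294.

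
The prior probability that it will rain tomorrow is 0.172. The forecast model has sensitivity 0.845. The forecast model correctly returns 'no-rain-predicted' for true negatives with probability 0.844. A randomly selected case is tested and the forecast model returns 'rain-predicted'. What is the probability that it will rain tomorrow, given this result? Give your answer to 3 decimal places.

Let H be the event that it will rain tomorrow. P(H) = 0.172, so P(¬H) = 0.828. With E the 'rain-predicted' result, P(E|H) = 0.845 and P(E|¬H) = 0.156.
P(E) = 0.845·0.172 + 0.156·0.828 = 0.14534 + 0.12917 = 0.27451.
By Bayes' theorem, P(H|E) = 0.14534 / 0.27451 = 0.529.

P(H | E) ≈ 0.529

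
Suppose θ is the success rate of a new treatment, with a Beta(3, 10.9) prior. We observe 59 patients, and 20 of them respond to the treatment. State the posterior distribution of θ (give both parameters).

The binomial likelihood is conjugate to the Beta prior: with 20 successes and 39 failures, the posterior is Beta(3+20, 10.9+39) = Beta(23, 49.9).

Posterior: Beta(23, 49.9)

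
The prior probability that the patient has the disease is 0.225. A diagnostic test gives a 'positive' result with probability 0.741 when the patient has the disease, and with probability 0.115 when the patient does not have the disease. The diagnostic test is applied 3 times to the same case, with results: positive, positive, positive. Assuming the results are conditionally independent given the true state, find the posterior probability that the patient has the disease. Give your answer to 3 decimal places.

Posterior P(H) ≈ 0.987

With H the event that the patient has the disease, the joint likelihood of the observed sequence is P(data|H) = 0.741·0.741·0.741 = 0.40687 and P(data|¬H) = 0.115·0.115·0.115 = 0.0015209.
Bayes: P(H|data) = 0.225·0.40687 / (0.225·0.40687 + 0.775·0.0015209) = 0.091546/0.092724 = 0.9873.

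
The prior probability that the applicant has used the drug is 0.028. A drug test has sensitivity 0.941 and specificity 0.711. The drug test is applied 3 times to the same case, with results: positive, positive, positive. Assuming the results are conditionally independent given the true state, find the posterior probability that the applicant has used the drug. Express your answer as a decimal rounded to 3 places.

Posterior P(H) ≈ 0.499

With H the event that the applicant has used the drug, the joint likelihood of the observed sequence is P(data|H) = 0.941·0.941·0.941 = 0.83324 and P(data|¬H) = 0.289·0.289·0.289 = 0.024138.
Bayes: P(H|data) = 0.028·0.83324 / (0.028·0.83324 + 0.972·0.024138) = 0.023331/0.046792 = 0.4986.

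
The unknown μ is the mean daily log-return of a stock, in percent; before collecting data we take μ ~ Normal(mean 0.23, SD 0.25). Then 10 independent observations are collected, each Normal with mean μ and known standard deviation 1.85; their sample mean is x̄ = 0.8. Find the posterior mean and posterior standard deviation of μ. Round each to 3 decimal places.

Posterior mean ≈ 0.318; posterior SD ≈ 0.230

With known σ, the Normal prior is conjugate. Weight on the data is w = (n/σ²)/(n/σ² + 1/τ₀²) = 2.92184/(2.92184+16.0000) = 0.15442.
Posterior mean = w·x̄ + (1−w)·μ₀ = 0.15442·0.8 + 0.84558·0.23 = 0.318. Posterior variance = 1/(2.92184+16.0000) = 0.0528490, so SD = 0.230.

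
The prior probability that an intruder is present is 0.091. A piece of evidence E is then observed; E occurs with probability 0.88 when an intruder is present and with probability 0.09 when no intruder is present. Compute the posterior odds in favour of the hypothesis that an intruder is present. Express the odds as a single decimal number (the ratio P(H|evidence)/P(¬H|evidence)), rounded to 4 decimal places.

Posterior odds ≈ 0.9789

Prior odds = 0.091/(1−0.091) = 0.10011. In log-odds, ln(0.10011) = -2.3015.
Add log likelihood ratio: ln(9.7778) = 2.2801.
Posterior log-odds = -0.021373, so posterior odds = exp(-0.021373) = 0.97885.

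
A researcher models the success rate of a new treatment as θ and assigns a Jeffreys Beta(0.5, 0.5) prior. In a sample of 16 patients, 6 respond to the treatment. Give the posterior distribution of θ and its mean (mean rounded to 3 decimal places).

Posterior: Beta(6.5, 10.5); mean ≈ 0.382

Observing 6 successes and 10 failures updates Beta(0.5, 0.5) by adding the success and failure counts to the two shape parameters: α = 0.5+6 = 6.5, β = 0.5+10 = 10.5.
Posterior mean = α/(α+β) = 6.5/17 = 0.382.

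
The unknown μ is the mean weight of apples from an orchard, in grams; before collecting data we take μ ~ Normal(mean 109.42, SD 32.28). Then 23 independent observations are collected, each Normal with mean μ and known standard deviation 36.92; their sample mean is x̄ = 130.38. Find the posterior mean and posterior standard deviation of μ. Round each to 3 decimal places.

Prior precision 1/τ₀² = 1/32.28² = 0.00095969; data precision n/σ² = 23/36.92² = 0.0168735.
Posterior precision = 0.00095969 + 0.0168735 = 0.0178332, giving posterior SD = 1/√0.0178332 = 7.488.
Posterior mean = (0.00095969·109.42 + 0.0168735·130.38) / 0.0178332 = 129.252.

Posterior mean ≈ 129.252; posterior SD ≈ 7.488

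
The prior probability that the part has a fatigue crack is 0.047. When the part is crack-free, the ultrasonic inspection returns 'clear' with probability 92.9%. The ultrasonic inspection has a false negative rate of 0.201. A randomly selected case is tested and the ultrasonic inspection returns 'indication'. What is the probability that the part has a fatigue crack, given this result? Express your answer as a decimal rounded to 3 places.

P(H | E) ≈ 0.357

Let H be the event that the part has a fatigue crack. P(H) = 0.047, so P(¬H) = 0.953. With E the 'indication' result, P(E|H) = 0.799 and P(E|¬H) = 0.071.
P(E) = 0.799·0.047 + 0.071·0.953 = 0.037553 + 0.067663 = 0.10522.
By Bayes' theorem, P(H|E) = 0.037553 / 0.10522 = 0.357.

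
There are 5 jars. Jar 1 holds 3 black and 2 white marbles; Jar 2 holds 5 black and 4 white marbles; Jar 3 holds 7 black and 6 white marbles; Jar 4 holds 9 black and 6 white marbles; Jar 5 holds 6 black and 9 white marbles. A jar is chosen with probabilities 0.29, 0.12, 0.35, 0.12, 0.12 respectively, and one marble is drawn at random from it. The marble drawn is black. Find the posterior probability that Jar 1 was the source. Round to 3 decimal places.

Posterior probability ≈ 0.317

P(black|Jar 1) = 0.6; P(black|Jar 2) = 0.5556; P(black|Jar 3) = 0.5385; P(black|Jar 4) = 0.6; P(black|Jar 5) = 0.4.
Prior × likelihood for each source: 0.29·0.6=0.1740, 0.12·0.5556=0.06667, 0.35·0.5385=0.1885, 0.12·0.6=0.07200, 0.12·0.4=0.04800. Summing gives P(black) = 0.54913.
P(Jar 1 | black) = 0.1740 / 0.54913 = 0.317.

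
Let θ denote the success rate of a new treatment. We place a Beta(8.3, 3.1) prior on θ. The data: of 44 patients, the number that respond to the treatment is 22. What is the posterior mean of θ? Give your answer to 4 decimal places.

Posterior mean ≈ 0.5469

The binomial likelihood is conjugate to the Beta prior: with 22 successes and 22 failures, the posterior is Beta(8.3+22, 3.1+22) = Beta(30.3, 25.1).
E[θ | data] = 30.3/(30.3+25.1) = 0.5469.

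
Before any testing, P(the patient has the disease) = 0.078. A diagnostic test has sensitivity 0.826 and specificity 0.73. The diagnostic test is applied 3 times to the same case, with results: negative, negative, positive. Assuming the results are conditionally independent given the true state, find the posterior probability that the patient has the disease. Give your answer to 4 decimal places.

With H the event that the patient has the disease, the joint likelihood of the observed sequence is P(data|H) = 0.174·0.174·0.826 = 0.025008 and P(data|¬H) = 0.73·0.73·0.27 = 0.14388.
Bayes: P(H|data) = 0.078·0.025008 / (0.078·0.025008 + 0.922·0.14388) = 0.0019506/0.13461 = 0.0145.

Posterior P(H) ≈ 0.0145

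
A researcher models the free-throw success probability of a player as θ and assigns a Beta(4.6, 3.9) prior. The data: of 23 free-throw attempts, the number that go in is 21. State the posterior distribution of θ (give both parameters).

The binomial likelihood is conjugate to the Beta prior: with 21 successes and 2 failures, the posterior is Beta(4.6+21, 3.9+2) = Beta(25.6, 5.9).

Posterior: Beta(25.6, 5.9)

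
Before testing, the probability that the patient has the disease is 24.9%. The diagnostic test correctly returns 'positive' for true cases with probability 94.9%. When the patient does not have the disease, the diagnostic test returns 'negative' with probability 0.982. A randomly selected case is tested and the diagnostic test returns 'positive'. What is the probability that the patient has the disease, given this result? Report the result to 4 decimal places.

Write H for 'the patient has the disease'. Prior odds H:¬H = 0.249/0.751 = 0.33156. For the 'positive' outcome, the likelihood ratio is 0.949/0.018 = 52.722.
Posterior odds = 0.33156 × 52.722 = 17.480, so P(H|E) = 17.480/(1+17.480) = 0.9459.

P(H | E) ≈ 0.9459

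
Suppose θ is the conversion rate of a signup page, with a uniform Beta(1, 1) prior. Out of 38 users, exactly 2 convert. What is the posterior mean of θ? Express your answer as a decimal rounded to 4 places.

The binomial likelihood is conjugate to the Beta prior: with 2 successes and 36 failures, the posterior is Beta(1+2, 1+36) = Beta(3, 37).
Posterior mean = α/(α+β) = 3/40 = 0.0750.

Posterior mean ≈ 0.0750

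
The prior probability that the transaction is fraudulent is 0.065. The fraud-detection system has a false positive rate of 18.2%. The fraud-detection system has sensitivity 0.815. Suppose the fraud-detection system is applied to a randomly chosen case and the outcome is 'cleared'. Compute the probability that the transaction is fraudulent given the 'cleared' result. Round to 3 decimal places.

Write H for 'the transaction is fraudulent'. Prior odds H:¬H = 0.065/0.935 = 0.069519. For the 'cleared' outcome, the likelihood ratio is 0.185/0.818 = 0.22616.
Posterior odds = 0.069519 × 0.22616 = 0.015722, so P(H|E) = 0.015722/(1+0.015722) = 0.015.

P(H | E) ≈ 0.015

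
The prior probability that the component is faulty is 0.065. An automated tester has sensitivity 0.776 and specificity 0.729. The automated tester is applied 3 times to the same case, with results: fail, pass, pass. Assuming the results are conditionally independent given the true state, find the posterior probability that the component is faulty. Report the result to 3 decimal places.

Posterior P(H) ≈ 0.018

Let H be the event that the component is faulty; start with P(H) = 0.065. P('fail'|H) = 0.776, P('fail'|¬H) = 0.271.
Update on result 1 ('fail'): P(H) ← 0.776·0.0650 / (0.776·0.0650 + 0.271·0.9350) = 0.050440/0.30383 = 0.1660.
Update on result 2 ('pass'): P(H) ← 0.224·0.1660 / (0.224·0.1660 + 0.729·0.8340) = 0.037188/0.64516 = 0.0576.
Update on result 3 ('pass'): P(H) ← 0.224·0.0576 / (0.224·0.0576 + 0.729·0.9424) = 0.012912/0.69989 = 0.0184.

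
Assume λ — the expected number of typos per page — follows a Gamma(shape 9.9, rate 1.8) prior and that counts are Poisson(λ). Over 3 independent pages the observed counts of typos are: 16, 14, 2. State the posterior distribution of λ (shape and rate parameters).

Posterior: Gamma(shape=41.9, rate=4.8)

The Poisson likelihood adds the total count to the shape and the number of exposure periods to the rate. Here ∑xᵢ = 32 and n = 3, so shape 9.9→41.9 and rate 1.8→4.8.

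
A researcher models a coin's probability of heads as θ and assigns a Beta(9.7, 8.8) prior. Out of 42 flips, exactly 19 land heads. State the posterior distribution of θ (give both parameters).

The binomial likelihood is conjugate to the Beta prior: with 19 successes and 23 failures, the posterior is Beta(9.7+19, 8.8+23) = Beta(28.7, 31.8).

Posterior: Beta(28.7, 31.8)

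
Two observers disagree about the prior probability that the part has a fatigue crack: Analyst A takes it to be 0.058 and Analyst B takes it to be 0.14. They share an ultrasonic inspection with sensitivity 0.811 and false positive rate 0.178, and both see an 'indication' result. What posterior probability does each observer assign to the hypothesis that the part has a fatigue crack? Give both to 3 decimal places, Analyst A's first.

P('+'|H) = 0.811, P('+'|¬H) = 0.178.
Analyst A: numerator 0.811·0.058 = 0.047038; evidence = 0.047038+0.178·0.942 = 0.21471; posterior = 0.219.
Analyst B: numerator 0.811·0.14 = 0.11354; evidence = 0.11354+0.178·0.86 = 0.26662; posterior = 0.426.

Analyst A: 0.219; Analyst B: 0.426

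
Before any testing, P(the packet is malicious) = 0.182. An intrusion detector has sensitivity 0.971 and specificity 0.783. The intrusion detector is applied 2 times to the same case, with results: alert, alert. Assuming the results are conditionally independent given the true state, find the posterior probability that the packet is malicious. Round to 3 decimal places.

Posterior P(H) ≈ 0.817

Let H be the event that the packet is malicious; start with P(H) = 0.182. P('alert'|H) = 0.971, P('alert'|¬H) = 0.217.
Update on result 1 ('alert'): P(H) ← 0.971·0.1820 / (0.971·0.1820 + 0.217·0.8180) = 0.17672/0.35423 = 0.4989.
Update on result 2 ('alert'): P(H) ← 0.971·0.4989 / (0.971·0.4989 + 0.217·0.5011) = 0.48443/0.59317 = 0.8167.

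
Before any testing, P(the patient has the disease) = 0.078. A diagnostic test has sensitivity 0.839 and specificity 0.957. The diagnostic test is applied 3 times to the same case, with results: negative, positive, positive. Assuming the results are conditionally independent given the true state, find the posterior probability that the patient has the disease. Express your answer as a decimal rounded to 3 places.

Posterior P(H) ≈ 0.844

With H the event that the patient has the disease, the joint likelihood of the observed sequence is P(data|H) = 0.161·0.839·0.839 = 0.11333 and P(data|¬H) = 0.957·0.043·0.043 = 0.0017695.
Bayes: P(H|data) = 0.078·0.11333 / (0.078·0.11333 + 0.922·0.0017695) = 0.0088398/0.010471 = 0.8442.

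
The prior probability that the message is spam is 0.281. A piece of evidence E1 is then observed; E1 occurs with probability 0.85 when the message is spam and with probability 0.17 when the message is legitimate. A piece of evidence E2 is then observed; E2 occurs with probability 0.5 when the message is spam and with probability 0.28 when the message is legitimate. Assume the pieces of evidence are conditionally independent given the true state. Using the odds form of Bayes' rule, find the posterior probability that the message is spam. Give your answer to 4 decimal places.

Prior odds = 0.281/(1−0.281) = 0.39082.
Likelihood ratio for E1 = 0.85/0.17 = 5.0000.
Likelihood ratio for E2 = 0.5/0.28 = 1.7857.
Posterior odds = prior odds × LR₁ × LR₂ = 3.4895.
Posterior probability = odds/(1+odds) = 3.4895/4.4895 = 0.7773.

Posterior probability ≈ 0.7773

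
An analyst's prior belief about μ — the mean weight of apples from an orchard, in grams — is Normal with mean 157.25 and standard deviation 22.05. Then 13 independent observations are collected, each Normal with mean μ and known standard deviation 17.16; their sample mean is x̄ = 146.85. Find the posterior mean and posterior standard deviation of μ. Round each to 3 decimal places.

With known σ, the Normal prior is conjugate. Weight on the data is w = (n/σ²)/(n/σ² + 1/τ₀²) = 0.0441478/(0.0441478+0.00205676) = 0.95549.
Posterior mean = w·x̄ + (1−w)·μ₀ = 0.95549·146.85 + 0.044514·157.25 = 147.313. Posterior variance = 1/(0.0441478+0.00205676) = 21.6429, so SD = 4.652.

Posterior mean ≈ 147.313; posterior SD ≈ 4.652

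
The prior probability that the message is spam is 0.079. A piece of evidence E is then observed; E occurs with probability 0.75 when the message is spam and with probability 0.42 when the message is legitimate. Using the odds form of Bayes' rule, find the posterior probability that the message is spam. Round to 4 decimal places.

Prior odds = 0.079/(1−0.079) = 0.085776. In log-odds, ln(0.085776) = -2.4560.
Add log likelihood ratio: ln(1.7857) = 0.57982.
Posterior log-odds = -1.8762, so posterior odds = exp(-1.8762) = 0.15317. Converting, P(H|E) = 0.15317/1.1532 = 0.1328.

Posterior probability ≈ 0.1328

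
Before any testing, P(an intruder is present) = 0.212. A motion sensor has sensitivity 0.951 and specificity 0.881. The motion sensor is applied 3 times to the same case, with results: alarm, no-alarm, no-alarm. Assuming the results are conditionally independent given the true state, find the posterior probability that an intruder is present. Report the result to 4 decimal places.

Let H be the event that an intruder is present; start with P(H) = 0.212. P('alarm'|H) = 0.951, P('alarm'|¬H) = 0.119.
Update on result 1 ('alarm'): P(H) ← 0.951·0.2120 / (0.951·0.2120 + 0.119·0.7880) = 0.20161/0.29538 = 0.6825.
Update on result 2 ('no-alarm'): P(H) ← 0.049·0.6825 / (0.049·0.6825 + 0.881·0.3175) = 0.033445/0.31313 = 0.1068.
Update on result 3 ('no-alarm'): P(H) ← 0.049·0.1068 / (0.049·0.1068 + 0.881·0.8932) = 0.0052336/0.79213 = 0.0066.

Posterior P(H) ≈ 0.0066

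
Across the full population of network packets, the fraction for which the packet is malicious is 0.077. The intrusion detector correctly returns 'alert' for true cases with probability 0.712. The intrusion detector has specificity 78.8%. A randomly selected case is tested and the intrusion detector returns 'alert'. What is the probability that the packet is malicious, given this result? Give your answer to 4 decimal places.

Write H for 'the packet is malicious'. Prior odds H:¬H = 0.077/0.923 = 0.083424. For the 'alert' outcome, the likelihood ratio is 0.712/0.212 = 3.3585.
Posterior odds = 0.083424 × 3.3585 = 0.28018, so P(H|E) = 0.28018/(1+0.28018) = 0.2189.

P(H | E) ≈ 0.2189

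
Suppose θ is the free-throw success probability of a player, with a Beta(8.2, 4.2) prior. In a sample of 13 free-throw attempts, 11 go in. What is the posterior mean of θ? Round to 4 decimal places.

Posterior mean ≈ 0.7559

Observing 11 successes and 2 failures updates Beta(8.2, 4.2) by adding the success and failure counts to the two shape parameters: α = 8.2+11 = 19.2, β = 4.2+2 = 6.2.
E[θ | data] = 19.2/(19.2+6.2) = 0.7559.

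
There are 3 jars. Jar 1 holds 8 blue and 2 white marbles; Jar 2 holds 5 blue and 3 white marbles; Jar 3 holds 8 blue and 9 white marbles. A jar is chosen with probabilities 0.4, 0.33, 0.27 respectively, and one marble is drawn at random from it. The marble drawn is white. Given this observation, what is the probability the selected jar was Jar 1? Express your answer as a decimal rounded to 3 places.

Tabulate prior·likelihood by source: [1] prior 0.4, lik 0.2, product 0.08000; [2] prior 0.33, lik 0.375, product 0.1237; [3] prior 0.27, lik 0.5294, product 0.1429.
Normalizing constant = 0.34669; the posterior for Jar 1 is its product over the sum, 0.08000/0.34669 = 0.231.

Posterior probability ≈ 0.231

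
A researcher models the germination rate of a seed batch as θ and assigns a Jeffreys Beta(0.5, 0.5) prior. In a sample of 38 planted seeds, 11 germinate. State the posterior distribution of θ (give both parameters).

Observing 11 successes and 27 failures updates Beta(0.5, 0.5) by adding the success and failure counts to the two shape parameters: α = 0.5+11 = 11.5, β = 0.5+27 = 27.5.

Posterior: Beta(11.5, 27.5)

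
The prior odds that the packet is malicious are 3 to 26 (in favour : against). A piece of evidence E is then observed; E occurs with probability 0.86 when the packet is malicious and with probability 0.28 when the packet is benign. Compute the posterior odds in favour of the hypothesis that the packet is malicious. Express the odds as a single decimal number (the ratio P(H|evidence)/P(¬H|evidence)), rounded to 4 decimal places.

Posterior odds ≈ 0.3544

Prior odds = 3/26 = 0.11538. In log-odds, ln(0.11538) = -2.1595.
Add log likelihood ratio: ln(3.0714) = 1.1221.
Posterior log-odds = -1.0373, so posterior odds = exp(-1.0373) = 0.35440.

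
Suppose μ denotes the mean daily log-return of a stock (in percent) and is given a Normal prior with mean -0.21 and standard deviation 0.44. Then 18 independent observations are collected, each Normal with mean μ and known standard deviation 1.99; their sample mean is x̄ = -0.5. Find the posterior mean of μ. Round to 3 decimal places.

Posterior mean ≈ -0.346

Prior precision 1/τ₀² = 1/0.44² = 5.16529; data precision n/σ² = 18/1.99² = 4.54534.
Posterior precision = 5.16529 + 4.54534 = 9.71063.
Posterior mean = (5.16529·-0.21 + 4.54534·-0.5) / 9.71063 = -0.346.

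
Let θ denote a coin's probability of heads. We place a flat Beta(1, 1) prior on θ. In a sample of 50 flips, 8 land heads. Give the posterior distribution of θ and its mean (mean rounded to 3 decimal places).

Posterior: Beta(9, 43); mean ≈ 0.173

Observing 8 successes and 42 failures updates Beta(1, 1) by adding the success and failure counts to the two shape parameters: α = 1+8 = 9, β = 1+42 = 43.
E[θ | data] = 9/(9+43) = 0.173.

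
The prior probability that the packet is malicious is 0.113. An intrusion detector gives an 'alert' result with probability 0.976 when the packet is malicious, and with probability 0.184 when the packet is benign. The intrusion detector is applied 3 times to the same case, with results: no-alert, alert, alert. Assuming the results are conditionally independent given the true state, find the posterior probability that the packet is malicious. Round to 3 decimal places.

Posterior P(H) ≈ 0.095

With H the event that the packet is malicious, the joint likelihood of the observed sequence is P(data|H) = 0.024·0.976·0.976 = 0.022862 and P(data|¬H) = 0.816·0.184·0.184 = 0.027626.
Bayes: P(H|data) = 0.113·0.022862 / (0.113·0.022862 + 0.887·0.027626) = 0.0025834/0.027088 = 0.0954.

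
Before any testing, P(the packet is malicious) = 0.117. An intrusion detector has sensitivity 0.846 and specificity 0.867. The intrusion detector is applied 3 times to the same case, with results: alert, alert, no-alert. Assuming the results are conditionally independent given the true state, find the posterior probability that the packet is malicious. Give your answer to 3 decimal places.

Posterior P(H) ≈ 0.488

Let H be the event that the packet is malicious; start with P(H) = 0.117. P('alert'|H) = 0.846, P('alert'|¬H) = 0.133.
Update on result 1 ('alert'): P(H) ← 0.846·0.1170 / (0.846·0.1170 + 0.133·0.8830) = 0.098982/0.21642 = 0.4574.
Update on result 2 ('alert'): P(H) ← 0.846·0.4574 / (0.846·0.4574 + 0.133·0.5426) = 0.38693/0.45910 = 0.8428.
Update on result 3 ('no-alert'): P(H) ← 0.154·0.8428 / (0.154·0.8428 + 0.867·0.1572) = 0.12979/0.26609 = 0.4878.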